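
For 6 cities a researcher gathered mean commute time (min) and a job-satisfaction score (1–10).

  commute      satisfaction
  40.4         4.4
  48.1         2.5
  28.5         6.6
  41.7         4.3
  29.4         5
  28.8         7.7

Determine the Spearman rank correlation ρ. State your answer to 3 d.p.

-0.943

Rank commute: 4, 6, 1, 5, 3, 2
Rank satisfaction: 3, 1, 5, 2, 4, 6
d = rank(commute) − rank(satisfaction): 1, 5, -4, 3, -1, -4; Σd² = 68
ρ = 1 − 6Σd² / [n(n²−1)] = 1 − 6×68 / (6×35) = 1 − 408/210 ≈ -0.943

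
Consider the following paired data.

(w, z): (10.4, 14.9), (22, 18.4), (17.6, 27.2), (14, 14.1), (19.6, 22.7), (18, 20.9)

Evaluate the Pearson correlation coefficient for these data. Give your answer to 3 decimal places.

0.541

n = 6, Σw = 101.6, Σz = 118.2, Σw² = 1806.08, Σz² = 2451.32, Σwz = 2057
nΣwz − ΣwΣz = 12342 − 12009.12 = 332.88
nΣw² − (Σw)² = 10836.48 − 10322.56 = 513.92; nΣz² − (Σz)² = 14707.92 − 13971.24 = 736.68
r = 332.88 / √(513.92 × 736.68) = 332.88 / 615.3004 ≈ 0.541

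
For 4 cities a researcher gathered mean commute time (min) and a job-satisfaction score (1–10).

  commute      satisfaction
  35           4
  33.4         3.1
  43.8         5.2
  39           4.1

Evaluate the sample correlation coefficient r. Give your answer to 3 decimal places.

0.942

n = 4, Σx = 151.2, Σy = 16.4, Σx² = 5780, Σy² = 69.46, Σxy = 631.2
nΣxy − ΣxΣy = 2524.8 − 2479.68 = 45.12
nΣx² − (Σx)² = 23120 − 22861.44 = 258.56; nΣy² − (Σy)² = 277.84 − 268.96 = 8.88
r = 45.12 / √(258.56 × 8.88) = 45.12 / 47.9167 ≈ 0.942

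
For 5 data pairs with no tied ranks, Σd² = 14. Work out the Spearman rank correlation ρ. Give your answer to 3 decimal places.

ρ = 1 − 6Σd² / [n(n²−1)] = 1 − 6×14 / (5×24)
  = 1 − 84/120 = 1 − 0.7000 ≈ 0.300

0.300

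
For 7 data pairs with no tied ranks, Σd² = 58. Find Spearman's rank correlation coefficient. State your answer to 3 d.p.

ρ = 1 − 6Σd² / [n(n²−1)] = 1 − 6×58 / (7×48)
  = 1 − 348/336 = 1 − 1.0357 ≈ -0.036

-0.036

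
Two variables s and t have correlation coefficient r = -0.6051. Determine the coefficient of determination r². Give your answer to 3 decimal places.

0.366

r² = (-0.6051)² = 0.366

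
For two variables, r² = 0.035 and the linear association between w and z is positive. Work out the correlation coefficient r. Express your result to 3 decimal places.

|r| = √0.035 = 0.187
The association is positive, so r = 0.187.

0.187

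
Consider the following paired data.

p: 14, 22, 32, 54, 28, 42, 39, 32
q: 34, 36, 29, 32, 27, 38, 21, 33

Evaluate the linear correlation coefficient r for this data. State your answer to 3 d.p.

n = 8, Σp = 263, Σq = 250, Σp² = 9713, Σq² = 8020, Σpq = 8151
nΣpq − ΣpΣq = 65208 − 65750 = -542
nΣp² − (Σp)² = 77704 − 69169 = 8535; nΣq² − (Σq)² = 64160 − 62500 = 1660
r = -542 / √(8535 × 1660) = -542 / 3764.0537 ≈ -0.144

-0.144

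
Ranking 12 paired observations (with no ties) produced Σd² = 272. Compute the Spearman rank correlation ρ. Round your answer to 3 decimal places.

0.049

ρ = 1 − 6Σd² / [n(n²−1)] = 1 − 6×272 / (12×143)
  = 1 − 1632/1716 = 1 − 0.9510 ≈ 0.049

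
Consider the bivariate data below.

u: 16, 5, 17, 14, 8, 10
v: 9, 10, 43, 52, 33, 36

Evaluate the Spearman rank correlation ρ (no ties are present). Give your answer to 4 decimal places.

0.3143

Rank u: 5, 1, 6, 4, 2, 3
Rank v: 1, 2, 5, 6, 3, 4
d = rank(u) − rank(v): 4, -1, 1, -2, -1, -1; Σd² = 24
ρ = 1 − 6Σd² / [n(n²−1)] = 1 − 6×24 / (6×35) = 1 − 144/210 ≈ 0.3143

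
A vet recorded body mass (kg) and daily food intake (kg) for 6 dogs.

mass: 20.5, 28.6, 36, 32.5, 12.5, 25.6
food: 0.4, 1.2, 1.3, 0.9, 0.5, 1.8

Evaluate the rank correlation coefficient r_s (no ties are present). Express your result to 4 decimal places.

0.5429

Rank mass: 2, 4, 6, 5, 1, 3
Rank food: 1, 4, 5, 3, 2, 6
d = rank(mass) − rank(food): 1, 0, 1, 2, -1, -3; Σd² = 16
ρ = 1 − 6Σd² / [n(n²−1)] = 1 − 6×16 / (6×35) = 1 − 96/210 ≈ 0.5429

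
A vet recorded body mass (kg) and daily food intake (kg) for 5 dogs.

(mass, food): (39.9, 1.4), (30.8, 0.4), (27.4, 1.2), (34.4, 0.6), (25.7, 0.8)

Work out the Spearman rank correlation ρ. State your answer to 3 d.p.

0.200

Rank mass: 5, 3, 2, 4, 1
Rank food: 5, 1, 4, 2, 3
d = rank(mass) − rank(food): 0, 2, -2, 2, -2; Σd² = 16
ρ = 1 − 6Σd² / [n(n²−1)] = 1 − 6×16 / (5×24) = 1 − 96/120 ≈ 0.200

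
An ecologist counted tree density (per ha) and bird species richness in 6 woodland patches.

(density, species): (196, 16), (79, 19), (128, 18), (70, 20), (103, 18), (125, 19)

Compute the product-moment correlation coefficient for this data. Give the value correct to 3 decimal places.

-0.910

n = 6, Σx = 701, Σy = 110, Σx² = 92175, Σy² = 2026, Σxy = 12570
nΣxy − ΣxΣy = 75420 − 77110 = -1690
nΣx² − (Σx)² = 553050 − 491401 = 61649; nΣy² − (Σy)² = 12156 − 12100 = 56
r = -1690 / √(61649 × 56) = -1690 / 1858.0484 ≈ -0.910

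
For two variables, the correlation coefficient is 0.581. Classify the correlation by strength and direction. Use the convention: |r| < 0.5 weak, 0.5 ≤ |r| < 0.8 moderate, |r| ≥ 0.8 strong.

moderate positive

r = 0.581 > 0 so the relationship is positive.
|r| = 0.581, which falls in the moderate range.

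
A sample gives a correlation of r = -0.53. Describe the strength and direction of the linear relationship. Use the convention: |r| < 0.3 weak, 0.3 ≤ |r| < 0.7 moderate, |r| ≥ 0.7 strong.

moderate negative

r = -0.53 < 0 so the relationship is negative.
|r| = 0.53, which falls in the moderate range.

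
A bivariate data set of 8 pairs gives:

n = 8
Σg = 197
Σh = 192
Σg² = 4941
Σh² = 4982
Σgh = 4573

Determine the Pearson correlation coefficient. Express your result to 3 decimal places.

r = (nΣgh − ΣgΣh) / √[(nΣg² − (Σg)²)(nΣh² − (Σh)²)]
Numerator: 8×4573 − 197×192 = -1240
Denominator: √[(39528 − 38809)(39856 − 36864)] = √[719 × 2992] = 1466.7133
r = -1240 / 1466.7133 ≈ -0.845

-0.845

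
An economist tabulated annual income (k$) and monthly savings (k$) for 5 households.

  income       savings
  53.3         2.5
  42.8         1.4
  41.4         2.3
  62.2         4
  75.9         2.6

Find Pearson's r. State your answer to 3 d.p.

n = 5, Σx = 275.6, Σy = 12.8, Σx² = 16016.34, Σy² = 36.26, Σxy = 734.53
nΣxy − ΣxΣy = 3672.65 − 3527.68 = 144.97
nΣx² − (Σx)² = 80081.7 − 75955.36 = 4126.34; nΣy² − (Σy)² = 181.3 − 163.84 = 17.46
r = 144.97 / √(4126.34 × 17.46) = 144.97 / 268.4137 ≈ 0.540

0.540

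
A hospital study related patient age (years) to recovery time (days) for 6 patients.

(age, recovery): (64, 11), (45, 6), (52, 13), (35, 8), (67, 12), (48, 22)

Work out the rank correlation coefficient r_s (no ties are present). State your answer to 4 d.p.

0.4286

Rank age: 5, 2, 4, 1, 6, 3
Rank recovery: 3, 1, 5, 2, 4, 6
d = rank(age) − rank(recovery): 2, 1, -1, -1, 2, -3; Σd² = 20
ρ = 1 − 6Σd² / [n(n²−1)] = 1 − 6×20 / (6×35) = 1 − 120/210 ≈ 0.4286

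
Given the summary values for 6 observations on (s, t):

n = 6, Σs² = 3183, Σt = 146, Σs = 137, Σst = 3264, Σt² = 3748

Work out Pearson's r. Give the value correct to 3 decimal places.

-0.673

r = (nΣst − ΣsΣt) / √[(nΣs² − (Σs)²)(nΣt² − (Σt)²)]
Numerator: 6×3264 − 137×146 = -418
Denominator: √[(19098 − 18769)(22488 − 21316)] = √[329 × 1172] = 620.9573
r = -418 / 620.9573 ≈ -0.673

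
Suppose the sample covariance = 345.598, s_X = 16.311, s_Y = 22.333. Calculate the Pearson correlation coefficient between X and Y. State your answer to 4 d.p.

r = Cov(X,Y) / (s_X · s_Y) = 345.598 / (16.311 × 22.333)
  = 345.598 / 364.2736 ≈ 0.9487

0.9487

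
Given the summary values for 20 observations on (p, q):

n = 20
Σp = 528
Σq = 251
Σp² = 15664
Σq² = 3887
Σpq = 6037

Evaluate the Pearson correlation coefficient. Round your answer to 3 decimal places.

-0.523

r = (nΣpq − ΣpΣq) / √[(nΣp² − (Σp)²)(nΣq² − (Σq)²)]
Numerator: 20×6037 − 528×251 = -11788
Denominator: √[(313280 − 278784)(77740 − 63001)] = √[34496 × 14739] = 22548.5375
r = -11788 / 22548.5375 ≈ -0.523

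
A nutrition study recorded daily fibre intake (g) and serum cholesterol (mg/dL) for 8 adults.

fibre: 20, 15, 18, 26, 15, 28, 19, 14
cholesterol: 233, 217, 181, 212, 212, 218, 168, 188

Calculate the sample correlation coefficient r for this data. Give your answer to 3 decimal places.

0.289

n = 8, Σx = 155, Σy = 1629, Σx² = 3191, Σy² = 335119, Σxy = 31793
nΣxy − ΣxΣy = 254344 − 252495 = 1849
nΣx² − (Σx)² = 25528 − 24025 = 1503; nΣy² − (Σy)² = 2680952 − 2653641 = 27311
r = 1849 / √(1503 × 27311) = 1849 / 6406.9051 ≈ 0.289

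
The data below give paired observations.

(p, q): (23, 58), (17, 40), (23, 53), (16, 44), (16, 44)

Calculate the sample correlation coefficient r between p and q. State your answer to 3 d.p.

n = 5, Σp = 95, Σq = 239, Σp² = 1859, Σq² = 11645, Σpq = 4641
nΣpq − ΣpΣq = 23205 − 22705 = 500
nΣp² − (Σp)² = 9295 − 9025 = 270; nΣq² − (Σq)² = 58225 − 57121 = 1104
r = 500 / √(270 × 1104) = 500 / 545.9670 ≈ 0.916

0.916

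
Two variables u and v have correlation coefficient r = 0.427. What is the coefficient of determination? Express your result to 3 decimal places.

0.182

r² = (0.427)² = 0.182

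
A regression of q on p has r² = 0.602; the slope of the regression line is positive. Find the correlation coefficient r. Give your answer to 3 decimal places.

|r| = √0.602 = 0.776
The association is positive, so r = 0.776.

0.776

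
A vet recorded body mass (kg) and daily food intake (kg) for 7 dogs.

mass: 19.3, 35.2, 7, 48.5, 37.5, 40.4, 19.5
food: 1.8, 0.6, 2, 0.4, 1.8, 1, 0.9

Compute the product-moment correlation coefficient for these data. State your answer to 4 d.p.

-0.6563

n = 7, Σx = 207.4, Σy = 8.5, Σx² = 7431.44, Σy² = 12.81, Σxy = 214.71
nΣxy − ΣxΣy = 1502.97 − 1762.9 = -259.93
nΣx² − (Σx)² = 52020.08 − 43014.76 = 9005.32; nΣy² − (Σy)² = 89.67 − 72.25 = 17.42
r = -259.93 / √(9005.32 × 17.42) = -259.93 / 396.0716 ≈ -0.6563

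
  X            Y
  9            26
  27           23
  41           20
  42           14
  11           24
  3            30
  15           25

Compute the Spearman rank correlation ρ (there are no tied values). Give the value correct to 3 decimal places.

Rank X: 2, 5, 6, 7, 3, 1, 4
Rank Y: 6, 3, 2, 1, 4, 7, 5
d = rank(X) − rank(Y): -4, 2, 4, 6, -1, -6, -1; Σd² = 110
ρ = 1 − 6Σd² / [n(n²−1)] = 1 − 6×110 / (7×48) = 1 − 660/336 ≈ -0.964

-0.964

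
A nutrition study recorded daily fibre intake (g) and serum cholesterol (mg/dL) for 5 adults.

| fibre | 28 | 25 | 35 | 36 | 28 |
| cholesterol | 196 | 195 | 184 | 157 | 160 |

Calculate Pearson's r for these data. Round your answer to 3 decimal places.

n = 5, Σx = 152, Σy = 892, Σx² = 4714, Σy² = 160546, Σxy = 26935
nΣxy − ΣxΣy = 134675 − 135584 = -909
nΣx² − (Σx)² = 23570 − 23104 = 466; nΣy² − (Σy)² = 802730 − 795664 = 7066
r = -909 / √(466 × 7066) = -909 / 1814.5953 ≈ -0.501

-0.501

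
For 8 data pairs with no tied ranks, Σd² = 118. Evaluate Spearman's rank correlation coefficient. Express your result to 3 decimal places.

-0.405

ρ = 1 − 6Σd² / [n(n²−1)] = 1 − 6×118 / (8×63)
  = 1 − 708/504 = 1 − 1.4048 ≈ -0.405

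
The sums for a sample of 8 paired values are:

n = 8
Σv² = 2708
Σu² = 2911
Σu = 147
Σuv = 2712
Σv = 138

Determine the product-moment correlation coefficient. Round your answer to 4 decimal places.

r = (nΣuv − ΣuΣv) / √[(nΣu² − (Σu)²)(nΣv² − (Σv)²)]
Numerator: 8×2712 − 147×138 = 1410
Denominator: √[(23288 − 21609)(21664 − 19044)] = √[1679 × 2620] = 2097.3745
r = 1410 / 2097.3745 ≈ 0.6723

0.6723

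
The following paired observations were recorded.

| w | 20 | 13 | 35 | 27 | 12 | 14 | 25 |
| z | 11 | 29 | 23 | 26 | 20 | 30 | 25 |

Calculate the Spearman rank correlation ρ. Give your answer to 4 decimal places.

Rank w: 4, 2, 7, 6, 1, 3, 5
Rank z: 1, 6, 3, 5, 2, 7, 4
d = rank(w) − rank(z): 3, -4, 4, 1, -1, -4, 1; Σd² = 60
ρ = 1 − 6Σd² / [n(n²−1)] = 1 − 6×60 / (7×48) = 1 − 360/336 ≈ -0.0714

-0.0714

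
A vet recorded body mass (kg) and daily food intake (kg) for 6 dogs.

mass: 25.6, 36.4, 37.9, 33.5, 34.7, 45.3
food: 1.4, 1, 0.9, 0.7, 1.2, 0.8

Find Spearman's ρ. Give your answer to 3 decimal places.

-0.429

Rank mass: 1, 4, 5, 2, 3, 6
Rank food: 6, 4, 3, 1, 5, 2
d = rank(mass) − rank(food): -5, 0, 2, 1, -2, 4; Σd² = 50
ρ = 1 − 6Σd² / [n(n²−1)] = 1 − 6×50 / (6×35) = 1 − 300/210 ≈ -0.429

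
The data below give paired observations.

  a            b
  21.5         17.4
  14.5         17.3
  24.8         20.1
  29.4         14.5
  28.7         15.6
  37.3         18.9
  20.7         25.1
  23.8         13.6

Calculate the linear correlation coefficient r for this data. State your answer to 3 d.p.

n = 8, Σa = 200.7, Σb = 142.5, Σa² = 5361.81, Σb² = 2631.85, Σab = 3545.67
nΣab − ΣaΣb = 28365.36 − 28599.75 = -234.39
nΣa² − (Σa)² = 42894.48 − 40280.49 = 2613.99; nΣb² − (Σb)² = 21054.8 − 20306.25 = 748.55
r = -234.39 / √(2613.99 × 748.55) = -234.39 / 1398.8217 ≈ -0.168

-0.168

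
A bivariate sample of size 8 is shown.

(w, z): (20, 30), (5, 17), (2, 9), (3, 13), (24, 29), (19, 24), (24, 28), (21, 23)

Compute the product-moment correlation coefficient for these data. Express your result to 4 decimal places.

0.9418

n = 8, Σw = 118, Σz = 173, Σw² = 2392, Σz² = 4169, Σwz = 3049
nΣwz − ΣwΣz = 24392 − 20414 = 3978
nΣw² − (Σw)² = 19136 − 13924 = 5212; nΣz² − (Σz)² = 33352 − 29929 = 3423
r = 3978 / √(5212 × 3423) = 3978 / 4223.8224 ≈ 0.9418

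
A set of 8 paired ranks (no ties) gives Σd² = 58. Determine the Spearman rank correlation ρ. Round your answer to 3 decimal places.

0.310

ρ = 1 − 6Σd² / [n(n²−1)] = 1 − 6×58 / (8×63)
  = 1 − 348/504 = 1 − 0.6905 ≈ 0.310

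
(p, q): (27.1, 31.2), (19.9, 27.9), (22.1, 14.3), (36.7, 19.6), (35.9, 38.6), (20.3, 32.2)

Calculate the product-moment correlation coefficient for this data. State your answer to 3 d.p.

n = 6, Σp = 162, Σq = 163.8, Σp² = 4666.62, Σq² = 4867.3, Σpq = 4475.48
nΣpq − ΣpΣq = 26852.88 − 26535.6 = 317.28
nΣp² − (Σp)² = 27999.72 − 26244 = 1755.72; nΣq² − (Σq)² = 29203.8 − 26830.44 = 2373.36
r = 317.28 / √(1755.72 × 2373.36) = 317.28 / 2041.3122 ≈ 0.155

0.155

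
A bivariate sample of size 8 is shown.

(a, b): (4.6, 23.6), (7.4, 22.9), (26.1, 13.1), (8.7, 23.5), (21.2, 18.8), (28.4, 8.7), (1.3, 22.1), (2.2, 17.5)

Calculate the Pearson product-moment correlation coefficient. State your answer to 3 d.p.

n = 8, Σa = 99.9, Σb = 150.2, Σa² = 2095.35, Σb² = 3029.02, Σab = 1537.25
nΣab − ΣaΣb = 12298 − 15004.98 = -2706.98
nΣa² − (Σa)² = 16762.8 − 9980.01 = 6782.79; nΣb² − (Σb)² = 24232.16 − 22560.04 = 1672.12
r = -2706.98 / √(6782.79 × 1672.12) = -2706.98 / 3367.7350 ≈ -0.804

-0.804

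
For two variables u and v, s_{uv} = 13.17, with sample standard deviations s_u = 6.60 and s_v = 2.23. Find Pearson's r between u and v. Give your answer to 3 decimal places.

r = Cov(u,v) / (s_u · s_v) = 13.17 / (6.60 × 2.23)
  = 13.17 / 14.7180 ≈ 0.895

0.895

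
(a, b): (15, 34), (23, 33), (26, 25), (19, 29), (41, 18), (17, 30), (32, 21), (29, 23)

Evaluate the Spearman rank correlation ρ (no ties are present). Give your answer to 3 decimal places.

Rank a: 1, 4, 5, 3, 8, 2, 7, 6
Rank b: 8, 7, 4, 5, 1, 6, 2, 3
d = rank(a) − rank(b): -7, -3, 1, -2, 7, -4, 5, 3; Σd² = 162
ρ = 1 − 6Σd² / [n(n²−1)] = 1 − 6×162 / (8×63) = 1 − 972/504 ≈ -0.929

-0.929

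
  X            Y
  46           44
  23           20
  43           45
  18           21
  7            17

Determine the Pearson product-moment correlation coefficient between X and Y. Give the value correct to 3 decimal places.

n = 5, ΣX = 137, ΣY = 147, ΣX² = 4867, ΣY² = 5091, ΣXY = 4916
nΣXY − ΣXΣY = 24580 − 20139 = 4441
nΣX² − (ΣX)² = 24335 − 18769 = 5566; nΣY² − (ΣY)² = 25455 − 21609 = 3846
r = 4441 / √(5566 × 3846) = 4441 / 4626.7522 ≈ 0.960

0.960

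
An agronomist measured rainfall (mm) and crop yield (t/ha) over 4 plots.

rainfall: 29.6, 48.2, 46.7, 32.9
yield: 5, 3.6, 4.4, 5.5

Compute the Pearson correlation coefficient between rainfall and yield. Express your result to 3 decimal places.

n = 4, Σx = 157.4, Σy = 18.5, Σx² = 6462.7, Σy² = 87.57, Σxy = 707.95
nΣxy − ΣxΣy = 2831.8 − 2911.9 = -80.1
nΣx² − (Σx)² = 25850.8 − 24774.76 = 1076.04; nΣy² − (Σy)² = 350.28 − 342.25 = 8.03
r = -80.1 / √(1076.04 × 8.03) = -80.1 / 92.9548 ≈ -0.862

-0.862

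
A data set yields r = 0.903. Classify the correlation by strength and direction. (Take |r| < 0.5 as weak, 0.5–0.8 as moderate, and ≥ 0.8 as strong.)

r = 0.903 > 0 so the relationship is positive.
|r| = 0.903, which falls in the strong range.

strong positive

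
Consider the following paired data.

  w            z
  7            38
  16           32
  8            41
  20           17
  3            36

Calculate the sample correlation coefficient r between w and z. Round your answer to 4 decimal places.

-0.8262

n = 5, Σw = 54, Σz = 164, Σw² = 778, Σz² = 5734, Σwz = 1554
nΣwz − ΣwΣz = 7770 − 8856 = -1086
nΣw² − (Σw)² = 3890 − 2916 = 974; nΣz² − (Σz)² = 28670 − 26896 = 1774
r = -1086 / √(974 × 1774) = -1086 / 1314.4870 ≈ -0.8262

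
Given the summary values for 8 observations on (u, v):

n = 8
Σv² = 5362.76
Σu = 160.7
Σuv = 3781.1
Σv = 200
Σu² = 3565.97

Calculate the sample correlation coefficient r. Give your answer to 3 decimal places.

-0.675

r = (nΣuv − ΣuΣv) / √[(nΣu² − (Σu)²)(nΣv² − (Σv)²)]
Numerator: 8×3781.1 − 160.7×200 = -1891.2
Denominator: √[(28527.76 − 25824.49)(42902.08 − 40000)] = √[2703.27 × 2902.08] = 2800.9116
r = -1891.2 / 2800.9116 ≈ -0.675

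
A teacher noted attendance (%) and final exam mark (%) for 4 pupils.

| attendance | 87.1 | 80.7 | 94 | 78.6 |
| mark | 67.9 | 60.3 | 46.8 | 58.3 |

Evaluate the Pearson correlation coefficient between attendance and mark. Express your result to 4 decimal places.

-0.5056

n = 4, Σx = 340.4, Σy = 233.3, Σx² = 29112.86, Σy² = 13835.63, Σxy = 19761.88
nΣxy − ΣxΣy = 79047.52 − 79415.32 = -367.8
nΣx² − (Σx)² = 116451.44 − 115872.16 = 579.28; nΣy² − (Σy)² = 55342.52 − 54428.89 = 913.63
r = -367.8 / √(579.28 × 913.63) = -367.8 / 727.4940 ≈ -0.5056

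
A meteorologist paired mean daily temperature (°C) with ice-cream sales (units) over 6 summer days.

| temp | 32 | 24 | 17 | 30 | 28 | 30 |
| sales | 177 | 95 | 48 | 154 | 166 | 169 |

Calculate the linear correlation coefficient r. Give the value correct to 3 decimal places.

0.971

n = 6, Σx = 161, Σy = 809, Σx² = 4473, Σy² = 122491, Σxy = 23098
nΣxy − ΣxΣy = 138588 − 130249 = 8339
nΣx² − (Σx)² = 26838 − 25921 = 917; nΣy² − (Σy)² = 734946 − 654481 = 80465
r = 8339 / √(917 × 80465) = 8339 / 8589.9013 ≈ 0.971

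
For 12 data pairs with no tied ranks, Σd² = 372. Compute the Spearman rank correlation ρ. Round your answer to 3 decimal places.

-0.301

ρ = 1 − 6Σd² / [n(n²−1)] = 1 − 6×372 / (12×143)
  = 1 − 2232/1716 = 1 − 1.3007 ≈ -0.301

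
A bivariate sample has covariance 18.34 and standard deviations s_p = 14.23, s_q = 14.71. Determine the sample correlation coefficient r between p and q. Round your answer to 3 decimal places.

0.088

r = Cov(p,q) / (s_p · s_q) = 18.34 / (14.23 × 14.71)
  = 18.34 / 209.3233 ≈ 0.088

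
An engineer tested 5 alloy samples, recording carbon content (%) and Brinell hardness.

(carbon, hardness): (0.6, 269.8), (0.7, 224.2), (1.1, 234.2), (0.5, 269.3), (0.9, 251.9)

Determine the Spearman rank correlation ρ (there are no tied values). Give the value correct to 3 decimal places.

-0.600

Rank carbon: 2, 3, 5, 1, 4
Rank hardness: 5, 1, 2, 4, 3
d = rank(carbon) − rank(hardness): -3, 2, 3, -3, 1; Σd² = 32
ρ = 1 − 6Σd² / [n(n²−1)] = 1 − 6×32 / (5×24) = 1 − 192/120 ≈ -0.600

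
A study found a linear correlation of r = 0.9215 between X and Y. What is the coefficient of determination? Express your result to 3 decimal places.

0.849

r² = (0.9215)² = 0.849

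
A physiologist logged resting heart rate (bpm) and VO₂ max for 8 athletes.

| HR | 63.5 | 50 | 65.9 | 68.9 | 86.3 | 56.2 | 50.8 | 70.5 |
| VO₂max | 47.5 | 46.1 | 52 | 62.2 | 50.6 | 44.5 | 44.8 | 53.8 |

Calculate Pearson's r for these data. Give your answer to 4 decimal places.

0.5427

n = 8, Σx = 512.1, Σy = 401.5, Σx² = 33779.29, Σy² = 20396.39, Σxy = 25970.05
nΣxy − ΣxΣy = 207760.4 − 205608.15 = 2152.25
nΣx² − (Σx)² = 270234.32 − 262246.41 = 7987.91; nΣy² − (Σy)² = 163171.12 − 161202.25 = 1968.87
r = 2152.25 / √(7987.91 × 1968.87) = 2152.25 / 3965.7479 ≈ 0.5427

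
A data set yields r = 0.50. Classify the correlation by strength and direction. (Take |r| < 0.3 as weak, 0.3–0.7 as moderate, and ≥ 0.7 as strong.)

moderate positive

r = 0.50 > 0 so the relationship is positive.
|r| = 0.50, which falls in the moderate range.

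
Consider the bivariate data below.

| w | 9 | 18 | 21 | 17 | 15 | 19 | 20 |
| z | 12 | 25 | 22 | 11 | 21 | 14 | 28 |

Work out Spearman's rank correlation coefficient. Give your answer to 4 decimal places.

0.6071

Rank w: 1, 4, 7, 3, 2, 5, 6
Rank z: 2, 6, 5, 1, 4, 3, 7
d = rank(w) − rank(z): -1, -2, 2, 2, -2, 2, -1; Σd² = 22
ρ = 1 − 6Σd² / [n(n²−1)] = 1 − 6×22 / (7×48) = 1 − 132/336 ≈ 0.6071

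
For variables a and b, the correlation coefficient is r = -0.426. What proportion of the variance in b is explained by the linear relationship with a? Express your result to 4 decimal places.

0.1815

r² = (-0.426)² = 0.1815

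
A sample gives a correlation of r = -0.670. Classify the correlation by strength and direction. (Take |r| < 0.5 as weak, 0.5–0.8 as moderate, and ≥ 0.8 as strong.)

r = -0.670 < 0 so the relationship is negative.
|r| = 0.670, which falls in the moderate range.

moderate negative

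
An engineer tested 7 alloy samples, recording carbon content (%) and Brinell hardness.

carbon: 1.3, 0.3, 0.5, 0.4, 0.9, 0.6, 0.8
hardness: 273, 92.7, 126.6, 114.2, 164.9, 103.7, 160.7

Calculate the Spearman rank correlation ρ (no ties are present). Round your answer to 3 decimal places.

Rank carbon: 7, 1, 3, 2, 6, 4, 5
Rank hardness: 7, 1, 4, 3, 6, 2, 5
d = rank(carbon) − rank(hardness): 0, 0, -1, -1, 0, 2, 0; Σd² = 6
ρ = 1 − 6Σd² / [n(n²−1)] = 1 − 6×6 / (7×48) = 1 − 36/336 ≈ 0.893

0.893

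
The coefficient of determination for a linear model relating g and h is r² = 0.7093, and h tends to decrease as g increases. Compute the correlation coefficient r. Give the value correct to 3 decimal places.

-0.842

|r| = √0.7093 = 0.842
The association is negative, so r = −0.842.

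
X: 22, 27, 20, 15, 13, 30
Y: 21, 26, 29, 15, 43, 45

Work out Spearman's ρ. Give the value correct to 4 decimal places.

0.2571

Rank X: 4, 5, 3, 2, 1, 6
Rank Y: 2, 3, 4, 1, 5, 6
d = rank(X) − rank(Y): 2, 2, -1, 1, -4, 0; Σd² = 26
ρ = 1 − 6Σd² / [n(n²−1)] = 1 − 6×26 / (6×35) = 1 − 156/210 ≈ 0.2571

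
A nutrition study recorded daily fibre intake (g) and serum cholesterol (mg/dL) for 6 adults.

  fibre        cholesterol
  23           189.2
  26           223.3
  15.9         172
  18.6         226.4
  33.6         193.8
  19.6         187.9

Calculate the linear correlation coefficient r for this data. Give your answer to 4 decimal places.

0.1845

n = 6, Σx = 136.7, Σy = 1192.6, Σx² = 3316.89, Σy² = 239365.34, Σxy = 27297.76
nΣxy − ΣxΣy = 163786.56 − 163028.42 = 758.14
nΣx² − (Σx)² = 19901.34 − 18686.89 = 1214.45; nΣy² − (Σy)² = 1436192.04 − 1422294.76 = 13897.28
r = 758.14 / √(1214.45 × 13897.28) = 758.14 / 4108.2298 ≈ 0.1845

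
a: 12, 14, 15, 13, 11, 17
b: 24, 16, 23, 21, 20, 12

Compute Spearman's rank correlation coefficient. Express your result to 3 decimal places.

Rank a: 2, 4, 5, 3, 1, 6
Rank b: 6, 2, 5, 4, 3, 1
d = rank(a) − rank(b): -4, 2, 0, -1, -2, 5; Σd² = 50
ρ = 1 − 6Σd² / [n(n²−1)] = 1 − 6×50 / (6×35) = 1 − 300/210 ≈ -0.429

-0.429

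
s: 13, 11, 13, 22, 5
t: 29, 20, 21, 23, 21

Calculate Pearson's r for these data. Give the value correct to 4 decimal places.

n = 5, Σs = 64, Σt = 114, Σs² = 968, Σt² = 2652, Σst = 1481
nΣst − ΣsΣt = 7405 − 7296 = 109
nΣs² − (Σs)² = 4840 − 4096 = 744; nΣt² − (Σt)² = 13260 − 12996 = 264
r = 109 / √(744 × 264) = 109 / 443.1884 ≈ 0.2459

0.2459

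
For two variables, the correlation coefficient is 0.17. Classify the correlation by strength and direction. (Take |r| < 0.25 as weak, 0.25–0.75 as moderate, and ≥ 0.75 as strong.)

r = 0.17 > 0 so the relationship is positive.
|r| = 0.17, which falls in the weak range.

weak positive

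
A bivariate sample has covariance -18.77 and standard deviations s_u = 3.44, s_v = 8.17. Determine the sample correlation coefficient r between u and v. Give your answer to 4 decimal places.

r = Cov(u,v) / (s_u · s_v) = -18.77 / (3.44 × 8.17)
  = -18.77 / 28.1048 ≈ -0.6679

-0.6679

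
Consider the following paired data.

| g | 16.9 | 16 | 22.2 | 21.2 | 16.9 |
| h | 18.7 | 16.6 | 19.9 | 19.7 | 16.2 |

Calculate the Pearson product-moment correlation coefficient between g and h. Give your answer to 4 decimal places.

0.8521

n = 5, Σg = 93.2, Σh = 91.1, Σg² = 1769.5, Σh² = 1671.79, Σgh = 1714.83
nΣgh − ΣgΣh = 8574.15 − 8490.52 = 83.63
nΣg² − (Σg)² = 8847.5 − 8686.24 = 161.26; nΣh² − (Σh)² = 8358.95 − 8299.21 = 59.74
r = 83.63 / √(161.26 × 59.74) = 83.63 / 98.1513 ≈ 0.8521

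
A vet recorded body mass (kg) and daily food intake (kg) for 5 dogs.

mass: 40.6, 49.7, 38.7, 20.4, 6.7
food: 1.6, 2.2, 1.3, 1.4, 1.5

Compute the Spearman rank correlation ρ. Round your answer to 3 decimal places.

0.600

Rank mass: 4, 5, 3, 2, 1
Rank food: 4, 5, 1, 2, 3
d = rank(mass) − rank(food): 0, 0, 2, 0, -2; Σd² = 8
ρ = 1 − 6Σd² / [n(n²−1)] = 1 − 6×8 / (5×24) = 1 − 48/120 ≈ 0.600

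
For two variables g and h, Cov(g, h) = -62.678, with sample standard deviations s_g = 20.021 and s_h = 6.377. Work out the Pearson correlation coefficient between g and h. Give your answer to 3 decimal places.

r = Cov(g,h) / (s_g · s_h) = -62.678 / (20.021 × 6.377)
  = -62.678 / 127.6739 ≈ -0.491

-0.491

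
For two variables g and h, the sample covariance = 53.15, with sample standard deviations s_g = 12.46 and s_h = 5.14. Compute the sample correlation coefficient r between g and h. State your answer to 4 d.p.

r = Cov(g,h) / (s_g · s_h) = 53.15 / (12.46 × 5.14)
  = 53.15 / 64.0444 ≈ 0.8299

0.8299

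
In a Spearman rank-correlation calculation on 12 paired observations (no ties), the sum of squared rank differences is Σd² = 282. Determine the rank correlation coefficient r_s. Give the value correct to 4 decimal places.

ρ = 1 − 6Σd² / [n(n²−1)] = 1 − 6×282 / (12×143)
  = 1 − 1692/1716 = 1 − 0.98601 ≈ 0.0140

0.0140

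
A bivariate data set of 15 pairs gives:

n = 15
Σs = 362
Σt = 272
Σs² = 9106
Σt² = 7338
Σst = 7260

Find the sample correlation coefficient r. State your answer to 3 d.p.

r = (nΣst − ΣsΣt) / √[(nΣs² − (Σs)²)(nΣt² − (Σt)²)]
Numerator: 15×7260 − 362×272 = 10436
Denominator: √[(136590 − 131044)(110070 − 73984)] = √[5546 × 36086] = 14146.8355
r = 10436 / 14146.8355 ≈ 0.738

0.738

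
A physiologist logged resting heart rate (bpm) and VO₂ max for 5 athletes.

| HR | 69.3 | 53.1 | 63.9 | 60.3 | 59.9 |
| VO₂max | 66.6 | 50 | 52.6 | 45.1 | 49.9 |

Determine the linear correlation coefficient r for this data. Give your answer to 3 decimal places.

n = 5, Σx = 306.5, Σy = 264.2, Σx² = 18929.41, Σy² = 14226.34, Σxy = 16340.06
nΣxy − ΣxΣy = 81700.3 − 80977.3 = 723
nΣx² − (Σx)² = 94647.05 − 93942.25 = 704.8; nΣy² − (Σy)² = 71131.7 − 69801.64 = 1330.06
r = 723 / √(704.8 × 1330.06) = 723 / 968.2078 ≈ 0.747

0.747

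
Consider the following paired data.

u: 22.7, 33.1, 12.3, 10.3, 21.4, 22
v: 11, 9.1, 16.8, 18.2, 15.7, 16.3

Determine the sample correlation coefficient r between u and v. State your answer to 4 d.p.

n = 6, Σu = 121.8, Σv = 87.1, Σu² = 2810.24, Σv² = 1329.47, Σuv = 1639.59
nΣuv − ΣuΣv = 9837.54 − 10608.78 = -771.24
nΣu² − (Σu)² = 16861.44 − 14835.24 = 2026.2; nΣv² − (Σv)² = 7976.82 − 7586.41 = 390.41
r = -771.24 / √(2026.2 × 390.41) = -771.24 / 889.4092 ≈ -0.8671

-0.8671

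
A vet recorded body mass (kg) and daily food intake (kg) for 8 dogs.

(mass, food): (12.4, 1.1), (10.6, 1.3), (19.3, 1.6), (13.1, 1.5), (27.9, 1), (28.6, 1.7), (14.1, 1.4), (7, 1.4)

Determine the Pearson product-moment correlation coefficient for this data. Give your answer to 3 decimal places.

n = 8, Σx = 133, Σy = 11, Σx² = 2654.4, Σy² = 15.52, Σxy = 184.01
nΣxy − ΣxΣy = 1472.08 − 1463 = 9.08
nΣx² − (Σx)² = 21235.2 − 17689 = 3546.2; nΣy² − (Σy)² = 124.16 − 121 = 3.16
r = 9.08 / √(3546.2 × 3.16) = 9.08 / 105.8584 ≈ 0.086

0.086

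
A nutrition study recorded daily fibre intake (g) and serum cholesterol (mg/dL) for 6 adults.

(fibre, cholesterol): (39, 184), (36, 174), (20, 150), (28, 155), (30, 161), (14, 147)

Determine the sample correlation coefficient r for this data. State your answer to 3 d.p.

0.936

n = 6, Σx = 167, Σy = 971, Σx² = 5097, Σy² = 158187, Σxy = 27668
nΣxy − ΣxΣy = 166008 − 162157 = 3851
nΣx² − (Σx)² = 30582 − 27889 = 2693; nΣy² − (Σy)² = 949122 − 942841 = 6281
r = 3851 / √(2693 × 6281) = 3851 / 4112.7525 ≈ 0.936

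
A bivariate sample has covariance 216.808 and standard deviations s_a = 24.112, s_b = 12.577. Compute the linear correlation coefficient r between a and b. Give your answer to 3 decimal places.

0.715

r = Cov(a,b) / (s_a · s_b) = 216.808 / (24.112 × 12.577)
  = 216.808 / 303.2566 ≈ 0.715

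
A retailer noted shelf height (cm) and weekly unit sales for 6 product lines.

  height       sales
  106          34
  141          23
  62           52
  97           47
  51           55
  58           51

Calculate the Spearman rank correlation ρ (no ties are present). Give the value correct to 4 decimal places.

Rank height: 5, 6, 3, 4, 1, 2
Rank sales: 2, 1, 5, 3, 6, 4
d = rank(height) − rank(sales): 3, 5, -2, 1, -5, -2; Σd² = 68
ρ = 1 − 6Σd² / [n(n²−1)] = 1 − 6×68 / (6×35) = 1 − 408/210 ≈ -0.9429

-0.9429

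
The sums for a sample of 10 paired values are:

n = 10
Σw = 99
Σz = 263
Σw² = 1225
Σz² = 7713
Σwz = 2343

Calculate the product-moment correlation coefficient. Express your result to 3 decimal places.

-0.590

r = (nΣwz − ΣwΣz) / √[(nΣw² − (Σw)²)(nΣz² − (Σz)²)]
Numerator: 10×2343 − 99×263 = -2607
Denominator: √[(12250 − 9801)(77130 − 69169)] = √[2449 × 7961] = 4415.4829
r = -2607 / 4415.4829 ≈ -0.590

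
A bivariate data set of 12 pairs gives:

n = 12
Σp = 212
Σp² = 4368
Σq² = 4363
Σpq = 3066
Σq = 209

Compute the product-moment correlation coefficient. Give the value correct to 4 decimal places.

r = (nΣpq − ΣpΣq) / √[(nΣp² − (Σp)²)(nΣq² − (Σq)²)]
Numerator: 12×3066 − 212×209 = -7516
Denominator: √[(52416 − 44944)(52356 − 43681)] = √[7472 × 8675] = 8051.0620
r = -7516 / 8051.0620 ≈ -0.9335

-0.9335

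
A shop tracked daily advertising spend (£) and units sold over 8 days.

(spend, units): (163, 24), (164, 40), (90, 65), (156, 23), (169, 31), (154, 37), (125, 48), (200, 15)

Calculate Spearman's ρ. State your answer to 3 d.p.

Rank spend: 5, 6, 1, 4, 7, 3, 2, 8
Rank units: 3, 6, 8, 2, 4, 5, 7, 1
d = rank(spend) − rank(units): 2, 0, -7, 2, 3, -2, -5, 7; Σd² = 144
ρ = 1 − 6Σd² / [n(n²−1)] = 1 − 6×144 / (8×63) = 1 − 864/504 ≈ -0.714

-0.714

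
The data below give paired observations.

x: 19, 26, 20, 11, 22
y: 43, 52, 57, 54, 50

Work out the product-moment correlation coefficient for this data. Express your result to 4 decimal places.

n = 5, Σx = 98, Σy = 256, Σx² = 2042, Σy² = 13218, Σxy = 5003
nΣxy − ΣxΣy = 25015 − 25088 = -73
nΣx² − (Σx)² = 10210 − 9604 = 606; nΣy² − (Σy)² = 66090 − 65536 = 554
r = -73 / √(606 × 554) = -73 / 579.4169 ≈ -0.1260

-0.1260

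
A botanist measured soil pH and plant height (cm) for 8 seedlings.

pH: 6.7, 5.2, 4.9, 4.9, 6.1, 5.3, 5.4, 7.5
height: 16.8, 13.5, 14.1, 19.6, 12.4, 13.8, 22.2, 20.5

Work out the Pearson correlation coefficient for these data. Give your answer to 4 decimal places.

0.2506

n = 8, Σx = 46, Σy = 132.9, Σx² = 270.66, Σy² = 2304.75, Σxy = 770.3
nΣxy − ΣxΣy = 6162.4 − 6113.4 = 49
nΣx² − (Σx)² = 2165.28 − 2116 = 49.28; nΣy² − (Σy)² = 18438 − 17662.41 = 775.59
r = 49 / √(49.28 × 775.59) = 49 / 195.5021 ≈ 0.2506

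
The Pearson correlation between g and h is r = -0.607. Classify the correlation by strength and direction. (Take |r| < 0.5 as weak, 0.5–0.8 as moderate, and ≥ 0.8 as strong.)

r = -0.607 < 0 so the relationship is negative.
|r| = 0.607, which falls in the moderate range.

moderate negative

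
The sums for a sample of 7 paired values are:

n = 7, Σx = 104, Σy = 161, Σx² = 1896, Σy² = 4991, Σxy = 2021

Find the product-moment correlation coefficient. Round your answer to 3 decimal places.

-0.552

r = (nΣxy − ΣxΣy) / √[(nΣx² − (Σx)²)(nΣy² − (Σy)²)]
Numerator: 7×2021 − 104×161 = -2597
Denominator: √[(13272 − 10816)(34937 − 25921)] = √[2456 × 9016] = 4705.6664
r = -2597 / 4705.6664 ≈ -0.552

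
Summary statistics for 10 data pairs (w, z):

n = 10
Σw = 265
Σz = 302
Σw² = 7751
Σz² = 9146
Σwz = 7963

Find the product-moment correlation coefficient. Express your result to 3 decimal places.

r = (nΣwz − ΣwΣz) / √[(nΣw² − (Σw)²)(nΣz² − (Σz)²)]
Numerator: 10×7963 − 265×302 = -400
Denominator: √[(77510 − 70225)(91460 − 91204)] = √[7285 × 256] = 1365.6354
r = -400 / 1365.6354 ≈ -0.293

-0.293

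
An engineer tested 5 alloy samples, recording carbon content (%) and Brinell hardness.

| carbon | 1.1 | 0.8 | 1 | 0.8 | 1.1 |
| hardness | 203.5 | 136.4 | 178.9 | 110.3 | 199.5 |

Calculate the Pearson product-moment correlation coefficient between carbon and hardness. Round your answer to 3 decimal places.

0.973

n = 5, Σx = 4.8, Σy = 828.6, Σx² = 4.7, Σy² = 143988.76, Σxy = 819.56
nΣxy − ΣxΣy = 4097.8 − 3977.28 = 120.52
nΣx² − (Σx)² = 23.5 − 23.04 = 0.46; nΣy² − (Σy)² = 719943.8 − 686577.96 = 33365.84
r = 120.52 / √(0.46 × 33365.84) = 120.52 / 123.8882 ≈ 0.973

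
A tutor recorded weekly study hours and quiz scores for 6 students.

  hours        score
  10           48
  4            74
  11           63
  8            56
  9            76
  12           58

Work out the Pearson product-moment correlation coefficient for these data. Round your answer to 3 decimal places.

-0.509

n = 6, Σx = 54, Σy = 375, Σx² = 526, Σy² = 24025, Σxy = 3297
nΣxy − ΣxΣy = 19782 − 20250 = -468
nΣx² − (Σx)² = 3156 − 2916 = 240; nΣy² − (Σy)² = 144150 − 140625 = 3525
r = -468 / √(240 × 3525) = -468 / 919.7826 ≈ -0.509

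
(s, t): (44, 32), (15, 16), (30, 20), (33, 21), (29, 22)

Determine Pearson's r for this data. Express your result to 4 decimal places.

n = 5, Σs = 151, Σt = 111, Σs² = 4991, Σt² = 2605, Σst = 3579
nΣst − ΣsΣt = 17895 − 16761 = 1134
nΣs² − (Σs)² = 24955 − 22801 = 2154; nΣt² − (Σt)² = 13025 − 12321 = 704
r = 1134 / √(2154 × 704) = 1134 / 1231.4284 ≈ 0.9209

0.9209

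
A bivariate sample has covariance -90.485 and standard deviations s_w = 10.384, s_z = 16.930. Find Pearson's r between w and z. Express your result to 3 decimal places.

r = Cov(w,z) / (s_w · s_z) = -90.485 / (10.384 × 16.930)
  = -90.485 / 175.8011 ≈ -0.515

-0.515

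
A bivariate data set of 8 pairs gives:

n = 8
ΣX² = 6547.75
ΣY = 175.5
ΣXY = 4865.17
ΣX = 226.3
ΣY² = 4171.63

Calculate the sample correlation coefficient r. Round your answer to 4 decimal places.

-0.4577

r = (nΣXY − ΣXΣY) / √[(nΣX² − (ΣX)²)(nΣY² − (ΣY)²)]
Numerator: 8×4865.17 − 226.3×175.5 = -794.29
Denominator: √[(52382 − 51211.69)(33373.04 − 30800.25)] = √[1170.31 × 2572.79] = 1735.2123
r = -794.29 / 1735.2123 ≈ -0.4577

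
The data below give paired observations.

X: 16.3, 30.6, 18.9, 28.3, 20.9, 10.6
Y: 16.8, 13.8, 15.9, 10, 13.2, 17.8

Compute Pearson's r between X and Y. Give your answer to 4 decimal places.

n = 6, ΣX = 125.6, ΣY = 87.5, ΣX² = 2909.32, ΣY² = 1316.57, ΣXY = 1744.19
nΣXY − ΣXΣY = 10465.14 − 10990 = -524.86
nΣX² − (ΣX)² = 17455.92 − 15775.36 = 1680.56; nΣY² − (ΣY)² = 7899.42 − 7656.25 = 243.17
r = -524.86 / √(1680.56 × 243.17) = -524.86 / 639.2666 ≈ -0.8210

-0.8210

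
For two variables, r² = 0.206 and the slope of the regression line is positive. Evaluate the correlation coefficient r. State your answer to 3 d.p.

0.454

|r| = √0.206 = 0.454
The association is positive, so r = 0.454.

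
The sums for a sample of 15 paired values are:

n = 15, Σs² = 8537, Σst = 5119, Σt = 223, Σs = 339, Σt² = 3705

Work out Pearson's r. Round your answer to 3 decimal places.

r = (nΣst − ΣsΣt) / √[(nΣs² − (Σs)²)(nΣt² − (Σt)²)]
Numerator: 15×5119 − 339×223 = 1188
Denominator: √[(128055 − 114921)(55575 − 49729)] = √[13134 × 5846] = 8762.4976
r = 1188 / 8762.4976 ≈ 0.136

0.136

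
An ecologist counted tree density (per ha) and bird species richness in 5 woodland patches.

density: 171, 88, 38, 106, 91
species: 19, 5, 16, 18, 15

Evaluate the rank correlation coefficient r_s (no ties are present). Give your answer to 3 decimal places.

0.700

Rank density: 5, 2, 1, 4, 3
Rank species: 5, 1, 3, 4, 2
d = rank(density) − rank(species): 0, 1, -2, 0, 1; Σd² = 6
ρ = 1 − 6Σd² / [n(n²−1)] = 1 − 6×6 / (5×24) = 1 − 36/120 ≈ 0.700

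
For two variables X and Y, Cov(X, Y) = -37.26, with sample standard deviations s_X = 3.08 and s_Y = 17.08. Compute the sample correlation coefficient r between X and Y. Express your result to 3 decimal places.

-0.708

r = Cov(X,Y) / (s_X · s_Y) = -37.26 / (3.08 × 17.08)
  = -37.26 / 52.6064 ≈ -0.708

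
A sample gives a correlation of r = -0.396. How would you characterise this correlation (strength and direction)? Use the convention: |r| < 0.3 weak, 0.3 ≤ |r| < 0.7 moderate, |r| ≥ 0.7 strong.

r = -0.396 < 0 so the relationship is negative.
|r| = 0.396, which falls in the moderate range.

moderate negative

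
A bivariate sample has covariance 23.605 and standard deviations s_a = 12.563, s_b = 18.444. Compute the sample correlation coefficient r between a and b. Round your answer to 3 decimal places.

r = Cov(a,b) / (s_a · s_b) = 23.605 / (12.563 × 18.444)
  = 23.605 / 231.7120 ≈ 0.102

0.102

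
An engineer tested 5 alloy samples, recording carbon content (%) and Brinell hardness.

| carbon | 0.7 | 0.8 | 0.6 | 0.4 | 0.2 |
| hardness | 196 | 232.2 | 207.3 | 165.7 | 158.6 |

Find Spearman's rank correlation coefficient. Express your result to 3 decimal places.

Rank carbon: 4, 5, 3, 2, 1
Rank hardness: 3, 5, 4, 2, 1
d = rank(carbon) − rank(hardness): 1, 0, -1, 0, 0; Σd² = 2
ρ = 1 − 6Σd² / [n(n²−1)] = 1 − 6×2 / (5×24) = 1 − 12/120 ≈ 0.900

0.900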